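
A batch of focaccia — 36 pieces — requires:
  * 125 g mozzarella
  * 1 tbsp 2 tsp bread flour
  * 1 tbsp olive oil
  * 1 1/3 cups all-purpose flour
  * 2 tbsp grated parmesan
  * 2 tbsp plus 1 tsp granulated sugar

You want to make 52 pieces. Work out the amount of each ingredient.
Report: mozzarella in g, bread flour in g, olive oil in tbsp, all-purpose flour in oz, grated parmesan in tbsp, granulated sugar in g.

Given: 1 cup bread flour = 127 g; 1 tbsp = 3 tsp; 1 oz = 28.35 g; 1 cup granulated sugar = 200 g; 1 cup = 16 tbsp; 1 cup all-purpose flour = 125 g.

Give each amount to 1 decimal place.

mozzarella: 180.6 g; bread flour: 19.1 g; olive oil: 1.4 tbsp; all-purpose flour: 8.5 oz; grated parmesan: 2.9 tbsp; granulated sugar: 42.1 g

Scaling factor: 52/36 = 13/9.
mozzarella: 125 g × 13/9 ≈ 180.6 g
bread flour: (1 tbsp + 2 tsp = 5/3 tbsp) × 13/9 ÷ 16 tbsp/cup × 127 g/cup ≈ 19.1 g
olive oil: 1 tbsp × 13/9 ≈ 1.4 tbsp
all-purpose flour: 4/3 cup × 13/9 × 125 g/cup ÷ 28.35 g/oz ≈ 8.5 oz
grated parmesan: 2 tbsp × 13/9 ≈ 2.9 tbsp
granulated sugar: (2 tbsp + 1 tsp = 7/3 tbsp) × 13/9 ÷ 16 tbsp/cup × 200 g/cup ≈ 42.1 g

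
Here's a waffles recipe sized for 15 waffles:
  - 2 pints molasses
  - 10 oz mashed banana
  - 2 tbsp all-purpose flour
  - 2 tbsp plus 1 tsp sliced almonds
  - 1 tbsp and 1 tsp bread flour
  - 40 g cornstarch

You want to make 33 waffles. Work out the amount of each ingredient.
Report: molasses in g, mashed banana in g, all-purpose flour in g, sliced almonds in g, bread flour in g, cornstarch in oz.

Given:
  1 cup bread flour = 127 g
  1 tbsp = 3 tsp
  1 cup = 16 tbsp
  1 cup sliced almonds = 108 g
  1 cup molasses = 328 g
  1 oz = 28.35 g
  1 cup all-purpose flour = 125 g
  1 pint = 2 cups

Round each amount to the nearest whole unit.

Scaling factor: 33/15 = 11/5 = 2.2.
molasses: 2 pint × 11/5 × 2 cup/pint × 328 g/cup ≈ 2886 g
mashed banana: 10 oz × 11/5 × 28.35 g/oz ≈ 624 g
all-purpose flour: 2 tbsp × 11/5 ÷ 16 tbsp/cup × 125 g/cup ≈ 34 g
sliced almonds: (2 tbsp + 1 tsp = 7/3 tbsp) × 11/5 ÷ 16 tbsp/cup × 108 g/cup ≈ 35 g
bread flour: (1 tbsp + 1 tsp = 4/3 tbsp) × 11/5 ÷ 16 tbsp/cup × 127 g/cup ≈ 23 g
cornstarch: 40 g × 11/5 ÷ 28.35 g/oz ≈ 3 oz

molasses: 2886 g; mashed banana: 624 g; all-purpose flour: 34 g; sliced almonds: 35 g; bread flour: 23 g; cornstarch: 3 oz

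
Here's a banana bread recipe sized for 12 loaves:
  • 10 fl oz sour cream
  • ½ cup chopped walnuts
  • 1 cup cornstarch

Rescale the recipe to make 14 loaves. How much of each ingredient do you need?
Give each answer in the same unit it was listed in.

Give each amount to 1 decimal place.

Scaling factor: 14/12 = 7/6.
sour cream: 10 fl oz × 7/6 ≈ 11.7 fl oz
chopped walnuts: 0.5 cup × 7/6 ≈ 0.6 cup
cornstarch: 1 cup × 7/6 ≈ 1.2 cup

sour cream: 11.7 fl oz; chopped walnuts: 0.6 cup; cornstarch: 1.2 cup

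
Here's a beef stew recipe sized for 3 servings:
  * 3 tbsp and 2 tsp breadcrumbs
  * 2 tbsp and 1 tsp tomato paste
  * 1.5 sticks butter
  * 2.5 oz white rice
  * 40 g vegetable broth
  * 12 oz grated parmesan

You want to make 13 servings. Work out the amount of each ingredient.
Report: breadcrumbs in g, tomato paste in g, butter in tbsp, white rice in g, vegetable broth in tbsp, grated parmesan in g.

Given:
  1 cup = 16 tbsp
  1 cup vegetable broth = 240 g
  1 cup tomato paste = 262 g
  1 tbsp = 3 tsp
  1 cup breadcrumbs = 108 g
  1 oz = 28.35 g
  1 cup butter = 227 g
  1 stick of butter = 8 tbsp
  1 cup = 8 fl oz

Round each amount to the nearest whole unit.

Scaling factor: 13/3.
breadcrumbs: (3 tbsp + 2 tsp = 11/3 tbsp) × 13/3 ÷ 16 tbsp/cup × 108 g/cup ≈ 107 g
tomato paste: (2 tbsp + 1 tsp = 7/3 tbsp) × 13/3 ÷ 16 tbsp/cup × 262 g/cup ≈ 166 g
butter: 1.5 stick × 13/3 × 8 tbsp/stick = 52 tbsp
white rice: 2.5 oz × 13/3 × 28.35 g/oz ≈ 307 g
vegetable broth: 40 g × 13/3 ÷ 240 g/cup × 16 tbsp/cup ≈ 12 tbsp
grated parmesan: 12 oz × 13/3 × 28.35 g/oz ≈ 1474 g

breadcrumbs: 107 g; tomato paste: 166 g; butter: 52 tbsp; white rice: 307 g; vegetable broth: 12 tbsp; grated parmesan: 1474 g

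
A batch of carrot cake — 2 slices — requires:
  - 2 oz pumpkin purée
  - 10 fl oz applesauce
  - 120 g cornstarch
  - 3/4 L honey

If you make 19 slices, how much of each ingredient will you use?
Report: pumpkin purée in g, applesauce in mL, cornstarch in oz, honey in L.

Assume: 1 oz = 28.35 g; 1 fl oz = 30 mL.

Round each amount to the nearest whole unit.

Scaling factor: 19/2 = 9.5.
pumpkin purée: 2 oz × 19/2 × 28.35 g/oz ≈ 539 g
applesauce: 10 fl oz × 19/2 × 30 mL/fl oz = 2850 mL
cornstarch: 120 g × 19/2 ÷ 28.35 g/oz ≈ 40 oz
honey: 0.75 L × 19/2 ≈ 7 L

pumpkin purée: 539 g; applesauce: 2850 mL; cornstarch: 40 oz; honey: 7 L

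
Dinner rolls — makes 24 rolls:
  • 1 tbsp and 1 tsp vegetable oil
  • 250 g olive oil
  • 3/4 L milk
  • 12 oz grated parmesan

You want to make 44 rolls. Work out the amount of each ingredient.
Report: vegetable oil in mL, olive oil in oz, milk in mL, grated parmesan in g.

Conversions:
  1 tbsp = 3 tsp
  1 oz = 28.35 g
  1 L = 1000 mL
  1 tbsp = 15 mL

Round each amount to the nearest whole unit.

Scaling factor: 44/24 = 11/6.
vegetable oil: (1 tbsp + 1 tsp = 4/3 tbsp) × 11/6 × 15 mL/tbsp ≈ 37 mL
olive oil: 250 g × 11/6 ÷ 28.35 g/oz ≈ 16 oz
milk: 0.75 L × 11/6 × 1000 mL/L = 1375 mL
grated parmesan: 12 oz × 11/6 × 28.35 g/oz ≈ 624 g

vegetable oil: 37 mL; olive oil: 16 oz; milk: 1375 mL; grated parmesan: 624 g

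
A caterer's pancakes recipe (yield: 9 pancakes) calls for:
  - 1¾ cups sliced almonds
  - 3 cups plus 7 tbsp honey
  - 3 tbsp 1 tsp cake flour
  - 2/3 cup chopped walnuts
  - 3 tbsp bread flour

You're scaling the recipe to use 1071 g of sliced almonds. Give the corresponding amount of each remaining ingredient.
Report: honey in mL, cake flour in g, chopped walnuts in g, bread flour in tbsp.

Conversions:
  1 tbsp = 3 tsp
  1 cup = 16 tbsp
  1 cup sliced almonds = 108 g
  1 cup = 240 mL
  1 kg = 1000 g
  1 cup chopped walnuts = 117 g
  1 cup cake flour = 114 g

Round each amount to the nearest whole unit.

The original recipe has 189 g of sliced almonds, so the scaling factor is 1071 ÷ 189 = 17/3.
honey: (3 cup + 7 tbsp = 3.4375 cup) × 17/3 × 240 mL/cup = 4675 mL
cake flour: (3 tbsp + 1 tsp = 10/3 tbsp) × 17/3 ÷ 16 tbsp/cup × 114 g/cup ≈ 135 g
chopped walnuts: 2/3 cup × 17/3 × 117 g/cup = 442 g
bread flour: 3 tbsp × 17/3 = 17 tbsp

honey: 4675 mL; cake flour: 135 g; chopped walnuts: 442 g; bread flour: 17 tbsp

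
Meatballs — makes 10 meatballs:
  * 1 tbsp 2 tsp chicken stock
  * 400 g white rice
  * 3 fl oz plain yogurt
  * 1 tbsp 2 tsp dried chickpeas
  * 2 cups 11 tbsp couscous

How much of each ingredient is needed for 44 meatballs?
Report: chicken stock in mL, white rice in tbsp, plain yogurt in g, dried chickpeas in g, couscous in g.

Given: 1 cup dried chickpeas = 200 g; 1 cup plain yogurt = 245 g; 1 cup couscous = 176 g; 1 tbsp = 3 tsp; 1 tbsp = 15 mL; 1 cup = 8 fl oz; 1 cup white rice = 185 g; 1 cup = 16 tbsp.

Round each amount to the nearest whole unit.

chicken stock: 110 mL; white rice: 152 tbsp; plain yogurt: 404 g; dried chickpeas: 92 g; couscous: 2081 g

Scaling factor: 44/10 = 22/5 = 4.4.
chicken stock: (1 tbsp + 2 tsp = 5/3 tbsp) × 22/5 × 15 mL/tbsp = 110 mL
white rice: 400 g × 22/5 ÷ 185 g/cup × 16 tbsp/cup ≈ 152 tbsp
plain yogurt: 3 fl oz × 22/5 ÷ 8 fl oz/cup × 245 g/cup ≈ 404 g
dried chickpeas: (1 tbsp + 2 tsp = 5/3 tbsp) × 22/5 ÷ 16 tbsp/cup × 200 g/cup ≈ 92 g
couscous: (2 cup + 11 tbsp = 2.6875 cup) × 22/5 × 176 g/cup ≈ 2081 g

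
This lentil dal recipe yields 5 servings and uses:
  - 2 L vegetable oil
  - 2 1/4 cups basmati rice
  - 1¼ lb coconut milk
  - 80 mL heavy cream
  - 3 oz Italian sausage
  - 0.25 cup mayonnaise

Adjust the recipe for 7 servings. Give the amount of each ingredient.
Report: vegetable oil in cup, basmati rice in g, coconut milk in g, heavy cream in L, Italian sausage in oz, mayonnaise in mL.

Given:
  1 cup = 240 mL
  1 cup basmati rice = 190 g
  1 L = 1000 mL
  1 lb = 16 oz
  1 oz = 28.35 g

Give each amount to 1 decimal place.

vegetable oil: 11.7 cup; basmati rice: 598.5 g; coconut milk: 793.8 g; heavy cream: 0.1 L; Italian sausage: 4.2 oz; mayonnaise: 84.0 mL

Scaling factor: 7/5 = 1.4.
vegetable oil: 2 L × 7/5 × 1000 mL/L ÷ 240 mL/cup ≈ 11.7 cup
basmati rice: 2.25 cup × 7/5 × 190 g/cup = 598.5 g
coconut milk: 1.25 lb × 7/5 × 16 oz/lb × 28.35 g/oz = 793.8 g
heavy cream: 80 mL × 7/5 ÷ 1000 mL/L ≈ 0.1 L
Italian sausage: 3 oz × 7/5 = 4.2 oz
mayonnaise: 0.25 cup × 7/5 × 240 mL/cup = 84.0 mL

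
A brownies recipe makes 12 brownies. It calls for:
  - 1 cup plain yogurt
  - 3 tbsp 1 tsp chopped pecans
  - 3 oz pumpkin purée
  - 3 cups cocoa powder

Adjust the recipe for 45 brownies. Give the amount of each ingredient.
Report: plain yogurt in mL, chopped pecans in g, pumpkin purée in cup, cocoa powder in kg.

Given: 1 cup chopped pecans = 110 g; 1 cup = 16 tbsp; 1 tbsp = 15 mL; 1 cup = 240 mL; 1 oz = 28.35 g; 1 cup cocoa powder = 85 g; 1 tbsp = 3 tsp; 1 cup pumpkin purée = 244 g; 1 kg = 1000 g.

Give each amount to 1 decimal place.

Scaling factor: 45/12 = 15/4 = 3.75.
plain yogurt: 1 cup × 15/4 × 240 mL/cup = 900.0 mL
chopped pecans: (3 tbsp + 1 tsp = 10/3 tbsp) × 15/4 ÷ 16 tbsp/cup × 110 g/cup ≈ 85.9 g
pumpkin purée: 3 oz × 15/4 × 28.35 g/oz ÷ 244 g/cup ≈ 1.3 cup
cocoa powder: 3 cup × 15/4 × 85 g/cup ÷ 1000 g/kg ≈ 1.0 kg

plain yogurt: 900.0 mL; chopped pecans: 85.9 g; pumpkin purée: 1.3 cup; cocoa powder: 1.0 kg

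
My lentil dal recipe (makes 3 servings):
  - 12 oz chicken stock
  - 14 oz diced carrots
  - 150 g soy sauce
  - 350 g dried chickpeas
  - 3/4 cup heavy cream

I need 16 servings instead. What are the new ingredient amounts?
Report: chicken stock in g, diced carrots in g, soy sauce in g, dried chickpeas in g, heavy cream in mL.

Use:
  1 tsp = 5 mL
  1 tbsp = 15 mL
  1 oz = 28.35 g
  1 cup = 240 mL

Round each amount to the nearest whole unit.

chicken stock: 1814 g; diced carrots: 2117 g; soy sauce: 800 g; dried chickpeas: 1867 g; heavy cream: 960 mL

Scaling factor: 16/3.
chicken stock: 12 oz × 16/3 × 28.35 g/oz ≈ 1814 g
diced carrots: 14 oz × 16/3 × 28.35 g/oz ≈ 2117 g
soy sauce: 150 g × 16/3 = 800 g
dried chickpeas: 350 g × 16/3 ≈ 1867 g
heavy cream: 0.75 cup × 16/3 × 240 mL/cup = 960 mL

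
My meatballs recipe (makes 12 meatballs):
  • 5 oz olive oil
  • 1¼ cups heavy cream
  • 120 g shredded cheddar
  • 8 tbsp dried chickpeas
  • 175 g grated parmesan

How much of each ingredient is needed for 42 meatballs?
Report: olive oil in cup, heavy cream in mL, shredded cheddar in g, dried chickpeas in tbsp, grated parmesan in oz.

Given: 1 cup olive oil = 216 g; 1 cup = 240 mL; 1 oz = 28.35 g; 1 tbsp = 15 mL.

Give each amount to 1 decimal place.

Scaling factor: 42/12 = 7/2 = 3.5.
olive oil: 5 oz × 7/2 × 28.35 g/oz ÷ 216 g/cup ≈ 2.3 cup
heavy cream: 1.25 cup × 7/2 × 240 mL/cup = 1050.0 mL
shredded cheddar: 120 g × 7/2 = 420.0 g
dried chickpeas: 8 tbsp × 7/2 = 28.0 tbsp
grated parmesan: 175 g × 7/2 ÷ 28.35 g/oz ≈ 21.6 oz

olive oil: 2.3 cup; heavy cream: 1050.0 mL; shredded cheddar: 420.0 g; dried chickpeas: 28.0 tbsp; grated parmesan: 21.6 oz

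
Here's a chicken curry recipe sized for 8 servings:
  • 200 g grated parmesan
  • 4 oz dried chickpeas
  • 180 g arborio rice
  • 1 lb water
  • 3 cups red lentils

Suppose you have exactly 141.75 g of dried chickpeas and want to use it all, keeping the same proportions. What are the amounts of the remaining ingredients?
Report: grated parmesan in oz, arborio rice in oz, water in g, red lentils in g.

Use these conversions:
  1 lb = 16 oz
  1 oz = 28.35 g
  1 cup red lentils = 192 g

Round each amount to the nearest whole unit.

The original recipe has 113.4 g of dried chickpeas, so the scaling factor is 141.75 ÷ 113.4 = 5/4 = 1.25.
grated parmesan: 200 g × 5/4 ÷ 28.35 g/oz ≈ 9 oz
arborio rice: 180 g × 5/4 ÷ 28.35 g/oz ≈ 8 oz
water: 1 lb × 5/4 × 16 oz/lb × 28.35 g/oz = 567 g
red lentils: 3 cup × 5/4 × 192 g/cup = 720 g

grated parmesan: 9 oz; arborio rice: 8 oz; water: 567 g; red lentils: 720 g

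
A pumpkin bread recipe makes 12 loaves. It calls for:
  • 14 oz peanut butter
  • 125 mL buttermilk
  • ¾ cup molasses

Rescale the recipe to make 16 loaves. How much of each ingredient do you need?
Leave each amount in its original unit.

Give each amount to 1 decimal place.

peanut butter: 18.7 oz; buttermilk: 166.7 mL; molasses: 1.0 cup

Scaling factor: 16/12 = 4/3.
peanut butter: 14 oz × 4/3 ≈ 18.7 oz
buttermilk: 125 mL × 4/3 ≈ 166.7 mL
molasses: 0.75 cup × 4/3 = 1.0 cup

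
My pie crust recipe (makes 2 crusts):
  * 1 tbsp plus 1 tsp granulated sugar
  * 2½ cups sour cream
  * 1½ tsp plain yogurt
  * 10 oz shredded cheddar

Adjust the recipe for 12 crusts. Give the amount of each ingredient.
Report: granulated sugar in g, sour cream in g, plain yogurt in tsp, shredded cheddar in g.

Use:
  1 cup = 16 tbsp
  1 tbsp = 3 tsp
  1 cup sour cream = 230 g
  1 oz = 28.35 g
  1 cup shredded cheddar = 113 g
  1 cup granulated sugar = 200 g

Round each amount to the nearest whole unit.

Scaling factor: 12/2 = 6.
granulated sugar: (1 tbsp + 1 tsp = 4/3 tbsp) × 6 ÷ 16 tbsp/cup × 200 g/cup = 100 g
sour cream: 2.5 cup × 6 × 230 g/cup = 3450 g
plain yogurt: 1.5 tsp × 6 = 9 tsp
shredded cheddar: 10 oz × 6 × 28.35 g/oz = 1701 g

granulated sugar: 100 g; sour cream: 3450 g; plain yogurt: 9 tsp; shredded cheddar: 1701 g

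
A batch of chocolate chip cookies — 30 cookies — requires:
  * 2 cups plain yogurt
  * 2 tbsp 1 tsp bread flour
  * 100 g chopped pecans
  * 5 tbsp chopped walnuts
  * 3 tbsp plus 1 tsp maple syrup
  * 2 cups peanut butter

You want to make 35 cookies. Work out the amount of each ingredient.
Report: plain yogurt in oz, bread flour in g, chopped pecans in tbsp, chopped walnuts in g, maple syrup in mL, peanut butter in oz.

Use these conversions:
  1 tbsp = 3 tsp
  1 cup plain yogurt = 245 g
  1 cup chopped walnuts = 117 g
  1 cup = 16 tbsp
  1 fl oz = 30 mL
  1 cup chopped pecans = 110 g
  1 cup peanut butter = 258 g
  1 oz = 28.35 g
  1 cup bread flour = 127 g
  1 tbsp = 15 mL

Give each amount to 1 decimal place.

Scaling factor: 35/30 = 7/6.
plain yogurt: 2 cup × 7/6 × 245 g/cup ÷ 28.35 g/oz ≈ 20.2 oz
bread flour: (2 tbsp + 1 tsp = 7/3 tbsp) × 7/6 ÷ 16 tbsp/cup × 127 g/cup ≈ 21.6 g
chopped pecans: 100 g × 7/6 ÷ 110 g/cup × 16 tbsp/cup ≈ 17.0 tbsp
chopped walnuts: 5 tbsp × 7/6 ÷ 16 tbsp/cup × 117 g/cup ≈ 42.7 g
maple syrup: (3 tbsp + 1 tsp = 10/3 tbsp) × 7/6 × 15 mL/tbsp ≈ 58.3 mL
peanut butter: 2 cup × 7/6 × 258 g/cup ÷ 28.35 g/oz ≈ 21.2 oz

plain yogurt: 20.2 oz; bread flour: 21.6 g; chopped pecans: 17.0 tbsp; chopped walnuts: 42.7 g; maple syrup: 58.3 mL; peanut butter: 21.2 oz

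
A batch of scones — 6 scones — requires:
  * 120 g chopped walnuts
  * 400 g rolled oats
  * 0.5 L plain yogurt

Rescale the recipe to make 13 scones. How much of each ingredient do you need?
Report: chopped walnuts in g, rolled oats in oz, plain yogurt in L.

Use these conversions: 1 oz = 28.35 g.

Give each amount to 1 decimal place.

Scaling factor: 13/6.
chopped walnuts: 120 g × 13/6 = 260.0 g
rolled oats: 400 g × 13/6 ÷ 28.35 g/oz ≈ 30.6 oz
plain yogurt: 0.5 L × 13/6 ≈ 1.1 L

chopped walnuts: 260.0 g; rolled oats: 30.6 oz; plain yogurt: 1.1 L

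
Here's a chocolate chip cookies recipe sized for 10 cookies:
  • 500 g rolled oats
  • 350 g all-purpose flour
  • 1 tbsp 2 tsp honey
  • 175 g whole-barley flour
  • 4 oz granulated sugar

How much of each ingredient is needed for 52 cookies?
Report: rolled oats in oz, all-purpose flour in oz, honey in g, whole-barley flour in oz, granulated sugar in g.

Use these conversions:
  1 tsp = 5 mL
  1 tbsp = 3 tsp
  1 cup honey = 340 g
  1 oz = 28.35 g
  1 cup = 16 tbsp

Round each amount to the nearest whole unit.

Scaling factor: 52/10 = 26/5 = 5.2.
rolled oats: 500 g × 26/5 ÷ 28.35 g/oz ≈ 92 oz
all-purpose flour: 350 g × 26/5 ÷ 28.35 g/oz ≈ 64 oz
honey: (1 tbsp + 2 tsp = 5/3 tbsp) × 26/5 ÷ 16 tbsp/cup × 340 g/cup ≈ 184 g
whole-barley flour: 175 g × 26/5 ÷ 28.35 g/oz ≈ 32 oz
granulated sugar: 4 oz × 26/5 × 28.35 g/oz ≈ 590 g

rolled oats: 92 oz; all-purpose flour: 64 oz; honey: 184 g; whole-barley flour: 32 oz; granulated sugar: 590 g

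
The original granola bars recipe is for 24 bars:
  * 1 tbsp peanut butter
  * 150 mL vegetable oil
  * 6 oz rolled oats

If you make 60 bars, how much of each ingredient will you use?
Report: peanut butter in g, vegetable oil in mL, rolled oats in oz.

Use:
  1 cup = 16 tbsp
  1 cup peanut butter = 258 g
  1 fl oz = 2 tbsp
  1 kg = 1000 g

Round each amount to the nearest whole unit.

Scaling factor: 60/24 = 5/2 = 2.5.
peanut butter: 1 tbsp × 5/2 ÷ 16 tbsp/cup × 258 g/cup ≈ 40 g
vegetable oil: 150 mL × 5/2 = 375 mL
rolled oats: 6 oz × 5/2 = 15 oz

peanut butter: 40 g; vegetable oil: 375 mL; rolled oats: 15 oz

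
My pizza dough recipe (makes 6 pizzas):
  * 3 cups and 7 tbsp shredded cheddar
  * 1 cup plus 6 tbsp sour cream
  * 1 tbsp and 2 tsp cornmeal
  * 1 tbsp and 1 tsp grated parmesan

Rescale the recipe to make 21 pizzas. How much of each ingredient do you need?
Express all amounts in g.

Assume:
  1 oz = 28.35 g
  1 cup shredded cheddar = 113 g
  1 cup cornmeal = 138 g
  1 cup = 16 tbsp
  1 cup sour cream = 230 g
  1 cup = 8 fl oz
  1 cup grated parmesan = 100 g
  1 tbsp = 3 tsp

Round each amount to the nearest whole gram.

Scaling factor: 21/6 = 7/2 = 3.5.
shredded cheddar: (3 cup + 7 tbsp = 3.4375 cup) × 7/2 × 113 g/cup ≈ 1360 g
sour cream: (1 cup + 6 tbsp = 1.375 cup) × 7/2 × 230 g/cup ≈ 1107 g
cornmeal: (1 tbsp + 2 tsp = 5/3 tbsp) × 7/2 ÷ 16 tbsp/cup × 138 g/cup ≈ 50 g
grated parmesan: (1 tbsp + 1 tsp = 4/3 tbsp) × 7/2 ÷ 16 tbsp/cup × 100 g/cup ≈ 29 g

shredded cheddar: 1360 g; sour cream: 1107 g; cornmeal: 50 g; grated parmesan: 29 g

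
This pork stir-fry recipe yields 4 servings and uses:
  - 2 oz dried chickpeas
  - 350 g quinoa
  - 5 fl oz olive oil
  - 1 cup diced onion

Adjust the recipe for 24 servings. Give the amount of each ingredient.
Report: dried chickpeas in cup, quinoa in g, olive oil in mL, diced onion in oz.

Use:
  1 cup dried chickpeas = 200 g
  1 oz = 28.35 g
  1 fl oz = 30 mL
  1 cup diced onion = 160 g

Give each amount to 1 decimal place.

dried chickpeas: 1.7 cup; quinoa: 2100.0 g; olive oil: 900.0 mL; diced onion: 33.9 oz

Scaling factor: 24/4 = 6.
dried chickpeas: 2 oz × 6 × 28.35 g/oz ÷ 200 g/cup ≈ 1.7 cup
quinoa: 350 g × 6 = 2100.0 g
olive oil: 5 fl oz × 6 × 30 mL/fl oz = 900.0 mL
diced onion: 1 cup × 6 × 160 g/cup ÷ 28.35 g/oz ≈ 33.9 oz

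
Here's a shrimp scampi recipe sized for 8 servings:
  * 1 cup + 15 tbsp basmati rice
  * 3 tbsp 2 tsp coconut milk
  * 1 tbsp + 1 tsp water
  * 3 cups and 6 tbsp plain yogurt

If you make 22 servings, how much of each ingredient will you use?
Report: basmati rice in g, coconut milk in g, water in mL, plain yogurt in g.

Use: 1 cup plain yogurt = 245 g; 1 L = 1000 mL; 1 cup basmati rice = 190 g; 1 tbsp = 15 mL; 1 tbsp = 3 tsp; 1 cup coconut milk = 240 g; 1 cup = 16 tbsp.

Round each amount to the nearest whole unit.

Scaling factor: 22/8 = 11/4 = 2.75.
basmati rice: (1 cup + 15 tbsp = 1.9375 cup) × 11/4 × 190 g/cup ≈ 1012 g
coconut milk: (3 tbsp + 2 tsp = 11/3 tbsp) × 11/4 ÷ 16 tbsp/cup × 240 g/cup ≈ 151 g
water: (1 tbsp + 1 tsp = 4/3 tbsp) × 11/4 × 15 mL/tbsp = 55 mL
plain yogurt: (3 cup + 6 tbsp = 3.375 cup) × 11/4 × 245 g/cup ≈ 2274 g

basmati rice: 1012 g; coconut milk: 151 g; water: 55 mL; plain yogurt: 2274 g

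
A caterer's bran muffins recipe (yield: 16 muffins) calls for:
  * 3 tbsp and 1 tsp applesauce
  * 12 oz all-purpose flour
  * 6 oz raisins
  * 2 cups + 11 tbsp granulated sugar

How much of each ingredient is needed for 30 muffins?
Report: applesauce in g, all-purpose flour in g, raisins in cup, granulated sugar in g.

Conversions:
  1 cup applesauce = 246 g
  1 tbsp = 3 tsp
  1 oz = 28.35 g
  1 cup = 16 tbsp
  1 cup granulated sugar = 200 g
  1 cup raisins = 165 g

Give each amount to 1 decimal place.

applesauce: 96.1 g; all-purpose flour: 637.9 g; raisins: 1.9 cup; granulated sugar: 1007.8 g

Scaling factor: 30/16 = 15/8 = 1.875.
applesauce: (3 tbsp + 1 tsp = 10/3 tbsp) × 15/8 ÷ 16 tbsp/cup × 246 g/cup ≈ 96.1 g
all-purpose flour: 12 oz × 15/8 × 28.35 g/oz ≈ 637.9 g
raisins: 6 oz × 15/8 × 28.35 g/oz ÷ 165 g/cup ≈ 1.9 cup
granulated sugar: (2 cup + 11 tbsp = 2.6875 cup) × 15/8 × 200 g/cup ≈ 1007.8 g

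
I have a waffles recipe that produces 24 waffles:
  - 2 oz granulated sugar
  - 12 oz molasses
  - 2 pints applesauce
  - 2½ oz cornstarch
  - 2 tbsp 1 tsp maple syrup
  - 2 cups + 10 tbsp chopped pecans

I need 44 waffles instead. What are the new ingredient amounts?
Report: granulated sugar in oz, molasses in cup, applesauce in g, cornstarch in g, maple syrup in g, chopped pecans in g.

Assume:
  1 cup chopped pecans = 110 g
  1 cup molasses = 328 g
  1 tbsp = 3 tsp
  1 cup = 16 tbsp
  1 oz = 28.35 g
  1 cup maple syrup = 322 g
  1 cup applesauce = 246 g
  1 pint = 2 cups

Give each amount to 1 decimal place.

Scaling factor: 44/24 = 11/6.
granulated sugar: 2 oz × 11/6 ≈ 3.7 oz
molasses: 12 oz × 11/6 × 28.35 g/oz ÷ 328 g/cup ≈ 1.9 cup
applesauce: 2 pint × 11/6 × 2 cup/pint × 246 g/cup = 1804.0 g
cornstarch: 2.5 oz × 11/6 × 28.35 g/oz ≈ 129.9 g
maple syrup: (2 tbsp + 1 tsp = 7/3 tbsp) × 11/6 ÷ 16 tbsp/cup × 322 g/cup ≈ 86.1 g
chopped pecans: (2 cup + 10 tbsp = 2.625 cup) × 11/6 × 110 g/cup ≈ 529.4 g

granulated sugar: 3.7 oz; molasses: 1.9 cup; applesauce: 1804.0 g; cornstarch: 129.9 g; maple syrup: 86.1 g; chopped pecans: 529.4 g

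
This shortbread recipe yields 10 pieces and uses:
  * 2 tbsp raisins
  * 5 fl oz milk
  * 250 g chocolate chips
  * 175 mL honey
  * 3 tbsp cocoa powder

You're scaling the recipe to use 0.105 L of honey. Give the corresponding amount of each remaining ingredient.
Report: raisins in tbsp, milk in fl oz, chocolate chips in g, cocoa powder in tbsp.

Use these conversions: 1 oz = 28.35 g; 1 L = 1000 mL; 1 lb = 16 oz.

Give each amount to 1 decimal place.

raisins: 1.2 tbsp; milk: 3.0 fl oz; chocolate chips: 150.0 g; cocoa powder: 1.8 tbsp

The original recipe has 0.175 L of honey, so the scaling factor is 0.105 ÷ 0.175 = 3/5 = 0.6.
raisins: 2 tbsp × 3/5 = 1.2 tbsp
milk: 5 fl oz × 3/5 = 3.0 fl oz
chocolate chips: 250 g × 3/5 = 150.0 g
cocoa powder: 3 tbsp × 3/5 = 1.8 tbsp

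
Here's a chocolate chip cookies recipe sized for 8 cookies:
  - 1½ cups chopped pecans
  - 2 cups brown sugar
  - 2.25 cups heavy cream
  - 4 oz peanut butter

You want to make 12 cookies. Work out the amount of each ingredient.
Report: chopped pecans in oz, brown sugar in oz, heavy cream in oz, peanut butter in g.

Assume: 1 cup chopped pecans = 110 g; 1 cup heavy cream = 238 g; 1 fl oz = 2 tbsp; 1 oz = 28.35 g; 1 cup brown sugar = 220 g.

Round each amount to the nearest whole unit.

chopped pecans: 9 oz; brown sugar: 23 oz; heavy cream: 28 oz; peanut butter: 170 g

Scaling factor: 12/8 = 3/2 = 1.5.
chopped pecans: 1.5 cup × 3/2 × 110 g/cup ÷ 28.35 g/oz ≈ 9 oz
brown sugar: 2 cup × 3/2 × 220 g/cup ÷ 28.35 g/oz ≈ 23 oz
heavy cream: 2.25 cup × 3/2 × 238 g/cup ÷ 28.35 g/oz ≈ 28 oz
peanut butter: 4 oz × 3/2 × 28.35 g/oz ≈ 170 g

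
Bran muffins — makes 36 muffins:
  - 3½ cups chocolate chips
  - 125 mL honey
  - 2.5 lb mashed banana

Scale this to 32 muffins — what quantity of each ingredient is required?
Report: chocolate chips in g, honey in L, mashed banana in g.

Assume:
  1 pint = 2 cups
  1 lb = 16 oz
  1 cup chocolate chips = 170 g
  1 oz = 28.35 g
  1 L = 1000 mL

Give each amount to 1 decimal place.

Scaling factor: 32/36 = 8/9.
chocolate chips: 3.5 cup × 8/9 × 170 g/cup ≈ 528.9 g
honey: 125 mL × 8/9 ÷ 1000 mL/L ≈ 0.1 L
mashed banana: 2.5 lb × 8/9 × 16 oz/lb × 28.35 g/oz = 1008.0 g

chocolate chips: 528.9 g; honey: 0.1 L; mashed banana: 1008.0 g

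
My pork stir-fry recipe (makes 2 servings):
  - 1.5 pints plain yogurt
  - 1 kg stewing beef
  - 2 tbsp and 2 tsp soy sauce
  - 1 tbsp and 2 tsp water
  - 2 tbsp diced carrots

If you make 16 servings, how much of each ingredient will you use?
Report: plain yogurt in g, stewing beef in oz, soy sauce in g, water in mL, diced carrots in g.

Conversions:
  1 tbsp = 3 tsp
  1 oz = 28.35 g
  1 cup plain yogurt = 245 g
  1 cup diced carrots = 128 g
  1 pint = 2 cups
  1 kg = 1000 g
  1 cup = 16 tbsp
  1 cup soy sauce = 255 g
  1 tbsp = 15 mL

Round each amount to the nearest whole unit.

plain yogurt: 5880 g; stewing beef: 282 oz; soy sauce: 340 g; water: 200 mL; diced carrots: 128 g

Scaling factor: 16/2 = 8.
plain yogurt: 1.5 pint × 8 × 2 cup/pint × 245 g/cup = 5880 g
stewing beef: 1 kg × 8 × 1000 g/kg ÷ 28.35 g/oz ≈ 282 oz
soy sauce: (2 tbsp + 2 tsp = 8/3 tbsp) × 8 ÷ 16 tbsp/cup × 255 g/cup = 340 g
water: (1 tbsp + 2 tsp = 5/3 tbsp) × 8 × 15 mL/tbsp = 200 mL
diced carrots: 2 tbsp × 8 ÷ 16 tbsp/cup × 128 g/cup = 128 g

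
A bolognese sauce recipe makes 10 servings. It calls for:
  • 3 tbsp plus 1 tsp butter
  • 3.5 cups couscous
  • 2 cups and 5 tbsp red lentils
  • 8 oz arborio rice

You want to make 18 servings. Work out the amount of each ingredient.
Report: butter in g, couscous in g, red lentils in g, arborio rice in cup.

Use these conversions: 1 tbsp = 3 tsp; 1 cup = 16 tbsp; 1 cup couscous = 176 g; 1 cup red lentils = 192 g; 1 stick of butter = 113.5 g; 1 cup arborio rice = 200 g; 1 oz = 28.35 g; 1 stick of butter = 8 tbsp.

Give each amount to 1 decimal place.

butter: 85.1 g; couscous: 1108.8 g; red lentils: 799.2 g; arborio rice: 2.0 cup

Scaling factor: 18/10 = 9/5 = 1.8.
butter: (3 tbsp + 1 tsp = 10/3 tbsp) × 9/5 ÷ 8 tbsp/stick × 113.5 g/stick ≈ 85.1 g
couscous: 3.5 cup × 9/5 × 176 g/cup = 1108.8 g
red lentils: (2 cup + 5 tbsp = 2.3125 cup) × 9/5 × 192 g/cup = 799.2 g
arborio rice: 8 oz × 9/5 × 28.35 g/oz ÷ 200 g/cup ≈ 2.0 cup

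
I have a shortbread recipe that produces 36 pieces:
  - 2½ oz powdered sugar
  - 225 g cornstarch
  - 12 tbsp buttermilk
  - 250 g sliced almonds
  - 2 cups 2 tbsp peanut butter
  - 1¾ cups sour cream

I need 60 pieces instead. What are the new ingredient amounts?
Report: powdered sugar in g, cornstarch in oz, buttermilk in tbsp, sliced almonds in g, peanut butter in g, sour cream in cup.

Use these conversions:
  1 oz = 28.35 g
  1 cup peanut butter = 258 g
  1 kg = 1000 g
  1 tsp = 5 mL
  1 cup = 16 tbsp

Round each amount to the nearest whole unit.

Scaling factor: 60/36 = 5/3.
powdered sugar: 2.5 oz × 5/3 × 28.35 g/oz ≈ 118 g
cornstarch: 225 g × 5/3 ÷ 28.35 g/oz ≈ 13 oz
buttermilk: 12 tbsp × 5/3 = 20 tbsp
sliced almonds: 250 g × 5/3 ≈ 417 g
peanut butter: (2 cup + 2 tbsp = 2.125 cup) × 5/3 × 258 g/cup ≈ 914 g
sour cream: 1.75 cup × 5/3 ≈ 3 cup

powdered sugar: 118 g; cornstarch: 13 oz; buttermilk: 20 tbsp; sliced almonds: 417 g; peanut butter: 914 g; sour cream: 3 cup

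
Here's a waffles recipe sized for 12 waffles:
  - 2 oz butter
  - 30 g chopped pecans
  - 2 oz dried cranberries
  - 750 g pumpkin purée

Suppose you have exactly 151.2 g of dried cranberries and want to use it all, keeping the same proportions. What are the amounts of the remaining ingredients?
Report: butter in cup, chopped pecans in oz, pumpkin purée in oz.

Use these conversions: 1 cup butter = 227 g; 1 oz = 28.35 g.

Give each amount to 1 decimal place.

butter: 0.7 cup; chopped pecans: 2.8 oz; pumpkin purée: 70.5 oz

The original recipe has 56.7 g of dried cranberries, so the scaling factor is 151.2 ÷ 56.7 = 8/3.
butter: 2 oz × 8/3 × 28.35 g/oz ÷ 227 g/cup ≈ 0.7 cup
chopped pecans: 30 g × 8/3 ÷ 28.35 g/oz ≈ 2.8 oz
pumpkin purée: 750 g × 8/3 ÷ 28.35 g/oz ≈ 70.5 oz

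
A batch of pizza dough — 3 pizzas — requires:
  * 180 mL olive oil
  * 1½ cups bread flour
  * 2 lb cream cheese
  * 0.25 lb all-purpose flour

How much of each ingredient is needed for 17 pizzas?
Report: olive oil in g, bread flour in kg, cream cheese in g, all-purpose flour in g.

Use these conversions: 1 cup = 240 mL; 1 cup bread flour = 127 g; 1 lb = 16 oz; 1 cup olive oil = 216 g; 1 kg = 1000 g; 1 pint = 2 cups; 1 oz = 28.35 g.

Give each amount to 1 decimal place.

Scaling factor: 17/3.
olive oil: 180 mL × 17/3 ÷ 240 mL/cup × 216 g/cup = 918.0 g
bread flour: 1.5 cup × 17/3 × 127 g/cup ÷ 1000 g/kg ≈ 1.1 kg
cream cheese: 2 lb × 17/3 × 16 oz/lb × 28.35 g/oz = 5140.8 g
all-purpose flour: 0.25 lb × 17/3 × 16 oz/lb × 28.35 g/oz = 642.6 g

olive oil: 918.0 g; bread flour: 1.1 kg; cream cheese: 5140.8 g; all-purpose flour: 642.6 g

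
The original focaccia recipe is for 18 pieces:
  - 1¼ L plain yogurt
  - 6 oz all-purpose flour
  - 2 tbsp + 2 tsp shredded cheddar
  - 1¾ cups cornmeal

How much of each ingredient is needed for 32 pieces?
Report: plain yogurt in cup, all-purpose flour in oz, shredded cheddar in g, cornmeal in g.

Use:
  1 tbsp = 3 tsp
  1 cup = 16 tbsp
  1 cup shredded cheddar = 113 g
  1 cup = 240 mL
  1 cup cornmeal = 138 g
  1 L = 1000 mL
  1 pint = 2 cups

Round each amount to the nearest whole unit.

plain yogurt: 9 cup; all-purpose flour: 11 oz; shredded cheddar: 33 g; cornmeal: 429 g

Scaling factor: 32/18 = 16/9.
plain yogurt: 1.25 L × 16/9 × 1000 mL/L ÷ 240 mL/cup ≈ 9 cup
all-purpose flour: 6 oz × 16/9 ≈ 11 oz
shredded cheddar: (2 tbsp + 2 tsp = 8/3 tbsp) × 16/9 ÷ 16 tbsp/cup × 113 g/cup ≈ 33 g
cornmeal: 1.75 cup × 16/9 × 138 g/cup ≈ 429 g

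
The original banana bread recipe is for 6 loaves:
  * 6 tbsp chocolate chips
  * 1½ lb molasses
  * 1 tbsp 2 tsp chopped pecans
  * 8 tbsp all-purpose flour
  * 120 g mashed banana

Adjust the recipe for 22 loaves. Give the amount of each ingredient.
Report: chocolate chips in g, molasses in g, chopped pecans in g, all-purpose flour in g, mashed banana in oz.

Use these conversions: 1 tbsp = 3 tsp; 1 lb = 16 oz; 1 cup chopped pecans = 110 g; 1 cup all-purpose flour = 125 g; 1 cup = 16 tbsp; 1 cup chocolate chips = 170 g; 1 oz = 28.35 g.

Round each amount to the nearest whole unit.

Scaling factor: 22/6 = 11/3.
chocolate chips: 6 tbsp × 11/3 ÷ 16 tbsp/cup × 170 g/cup ≈ 234 g
molasses: 1.5 lb × 11/3 × 16 oz/lb × 28.35 g/oz ≈ 2495 g
chopped pecans: (1 tbsp + 2 tsp = 5/3 tbsp) × 11/3 ÷ 16 tbsp/cup × 110 g/cup ≈ 42 g
all-purpose flour: 8 tbsp × 11/3 ÷ 16 tbsp/cup × 125 g/cup ≈ 229 g
mashed banana: 120 g × 11/3 ÷ 28.35 g/oz ≈ 16 oz

chocolate chips: 234 g; molasses: 2495 g; chopped pecans: 42 g; all-purpose flour: 229 g; mashed banana: 16 oz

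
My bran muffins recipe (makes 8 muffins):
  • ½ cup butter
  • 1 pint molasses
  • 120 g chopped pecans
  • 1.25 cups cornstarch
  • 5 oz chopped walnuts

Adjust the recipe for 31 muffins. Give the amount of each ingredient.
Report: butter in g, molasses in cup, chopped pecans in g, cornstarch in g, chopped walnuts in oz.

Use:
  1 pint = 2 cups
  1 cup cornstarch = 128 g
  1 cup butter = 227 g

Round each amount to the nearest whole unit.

Scaling factor: 31/8 = 3.875.
butter: 0.5 cup × 31/8 × 227 g/cup ≈ 440 g
molasses: 1 pint × 31/8 × 2 cup/pint ≈ 8 cup
chopped pecans: 120 g × 31/8 = 465 g
cornstarch: 1.25 cup × 31/8 × 128 g/cup = 620 g
chopped walnuts: 5 oz × 31/8 ≈ 19 oz

butter: 440 g; molasses: 8 cup; chopped pecans: 465 g; cornstarch: 620 g; chopped walnuts: 19 oz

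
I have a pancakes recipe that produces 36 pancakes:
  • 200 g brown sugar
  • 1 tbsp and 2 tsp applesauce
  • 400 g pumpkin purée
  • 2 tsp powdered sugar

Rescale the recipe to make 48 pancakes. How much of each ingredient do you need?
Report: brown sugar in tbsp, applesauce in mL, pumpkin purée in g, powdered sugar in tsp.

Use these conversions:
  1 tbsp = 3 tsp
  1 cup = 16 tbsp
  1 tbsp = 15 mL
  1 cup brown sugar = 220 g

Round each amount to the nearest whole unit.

Scaling factor: 48/36 = 4/3.
brown sugar: 200 g × 4/3 ÷ 220 g/cup × 16 tbsp/cup ≈ 19 tbsp
applesauce: (1 tbsp + 2 tsp = 5/3 tbsp) × 4/3 × 15 mL/tbsp ≈ 33 mL
pumpkin purée: 400 g × 4/3 ≈ 533 g
powdered sugar: 2 tsp × 4/3 ≈ 3 tsp

brown sugar: 19 tbsp; applesauce: 33 mL; pumpkin purée: 533 g; powdered sugar: 3 tsp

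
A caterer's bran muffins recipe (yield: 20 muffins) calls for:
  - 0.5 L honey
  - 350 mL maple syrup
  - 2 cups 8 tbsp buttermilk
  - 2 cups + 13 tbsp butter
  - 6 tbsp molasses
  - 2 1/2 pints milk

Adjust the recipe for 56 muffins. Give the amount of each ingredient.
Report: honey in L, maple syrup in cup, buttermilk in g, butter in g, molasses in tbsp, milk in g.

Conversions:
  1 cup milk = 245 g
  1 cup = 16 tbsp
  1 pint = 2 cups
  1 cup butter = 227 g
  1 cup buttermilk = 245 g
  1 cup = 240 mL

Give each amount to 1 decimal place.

honey: 1.4 L; maple syrup: 4.1 cup; buttermilk: 1715.0 g; butter: 1787.6 g; molasses: 16.8 tbsp; milk: 3430.0 g

Scaling factor: 56/20 = 14/5 = 2.8.
honey: 0.5 L × 14/5 = 1.4 L
maple syrup: 350 mL × 14/5 ÷ 240 mL/cup ≈ 4.1 cup
buttermilk: (2 cup + 8 tbsp = 2.5 cup) × 14/5 × 245 g/cup = 1715.0 g
butter: (2 cup + 13 tbsp = 2.8125 cup) × 14/5 × 227 g/cup ≈ 1787.6 g
molasses: 6 tbsp × 14/5 = 16.8 tbsp
milk: 2.5 pint × 14/5 × 2 cup/pint × 245 g/cup = 3430.0 g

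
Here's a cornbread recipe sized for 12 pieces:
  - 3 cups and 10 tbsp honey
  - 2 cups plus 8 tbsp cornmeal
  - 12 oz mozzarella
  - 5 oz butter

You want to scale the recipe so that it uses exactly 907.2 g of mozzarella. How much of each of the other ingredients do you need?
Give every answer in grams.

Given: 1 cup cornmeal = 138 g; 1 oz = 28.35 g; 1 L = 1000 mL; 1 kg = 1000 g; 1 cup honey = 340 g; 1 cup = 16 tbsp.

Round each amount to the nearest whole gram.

honey: 3287 g; cornmeal: 920 g; butter: 378 g

The original recipe has 340.2 g of mozzarella, so the scaling factor is 907.2 ÷ 340.2 = 8/3.
honey: (3 cup + 10 tbsp = 3.625 cup) × 8/3 × 340 g/cup ≈ 3287 g
cornmeal: (2 cup + 8 tbsp = 2.5 cup) × 8/3 × 138 g/cup = 920 g
butter: 5 oz × 8/3 × 28.35 g/oz = 378 g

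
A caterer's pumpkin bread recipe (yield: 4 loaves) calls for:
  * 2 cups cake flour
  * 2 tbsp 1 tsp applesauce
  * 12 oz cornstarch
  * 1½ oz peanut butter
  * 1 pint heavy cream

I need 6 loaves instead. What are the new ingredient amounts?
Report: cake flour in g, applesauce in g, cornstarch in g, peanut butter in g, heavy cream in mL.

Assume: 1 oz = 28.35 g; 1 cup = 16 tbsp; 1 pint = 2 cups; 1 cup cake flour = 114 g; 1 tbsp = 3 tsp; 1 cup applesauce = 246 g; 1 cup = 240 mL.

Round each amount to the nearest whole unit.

Scaling factor: 6/4 = 3/2 = 1.5.
cake flour: 2 cup × 3/2 × 114 g/cup = 342 g
applesauce: (2 tbsp + 1 tsp = 7/3 tbsp) × 3/2 ÷ 16 tbsp/cup × 246 g/cup ≈ 54 g
cornstarch: 12 oz × 3/2 × 28.35 g/oz ≈ 510 g
peanut butter: 1.5 oz × 3/2 × 28.35 g/oz ≈ 64 g
heavy cream: 1 pint × 3/2 × 2 cup/pint × 240 mL/cup = 720 mL

cake flour: 342 g; applesauce: 54 g; cornstarch: 510 g; peanut butter: 64 g; heavy cream: 720 mL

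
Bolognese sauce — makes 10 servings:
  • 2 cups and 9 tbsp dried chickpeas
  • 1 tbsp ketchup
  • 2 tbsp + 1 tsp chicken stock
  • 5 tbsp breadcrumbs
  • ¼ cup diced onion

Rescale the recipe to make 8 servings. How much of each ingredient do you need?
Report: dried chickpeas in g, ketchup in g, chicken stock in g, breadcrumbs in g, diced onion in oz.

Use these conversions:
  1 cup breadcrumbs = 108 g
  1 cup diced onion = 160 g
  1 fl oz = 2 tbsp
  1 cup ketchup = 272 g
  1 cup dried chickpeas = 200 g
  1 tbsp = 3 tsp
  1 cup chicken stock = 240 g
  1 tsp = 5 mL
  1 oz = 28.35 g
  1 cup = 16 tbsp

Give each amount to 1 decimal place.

Scaling factor: 8/10 = 4/5 = 0.8.
dried chickpeas: (2 cup + 9 tbsp = 2.5625 cup) × 4/5 × 200 g/cup = 410.0 g
ketchup: 1 tbsp × 4/5 ÷ 16 tbsp/cup × 272 g/cup = 13.6 g
chicken stock: (2 tbsp + 1 tsp = 7/3 tbsp) × 4/5 ÷ 16 tbsp/cup × 240 g/cup = 28.0 g
breadcrumbs: 5 tbsp × 4/5 ÷ 16 tbsp/cup × 108 g/cup = 27.0 g
diced onion: 0.25 cup × 4/5 × 160 g/cup ÷ 28.35 g/oz ≈ 1.1 oz

dried chickpeas: 410.0 g; ketchup: 13.6 g; chicken stock: 28.0 g; breadcrumbs: 27.0 g; diced onion: 1.1 oz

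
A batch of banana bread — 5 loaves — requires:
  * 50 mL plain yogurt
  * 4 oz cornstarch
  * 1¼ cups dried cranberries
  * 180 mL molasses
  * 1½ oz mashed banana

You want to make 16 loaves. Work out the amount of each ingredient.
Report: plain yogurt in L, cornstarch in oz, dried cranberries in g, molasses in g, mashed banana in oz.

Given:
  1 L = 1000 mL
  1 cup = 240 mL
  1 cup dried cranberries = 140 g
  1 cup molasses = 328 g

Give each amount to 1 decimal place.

Scaling factor: 16/5 = 3.2.
plain yogurt: 50 mL × 16/5 ÷ 1000 mL/L ≈ 0.2 L
cornstarch: 4 oz × 16/5 = 12.8 oz
dried cranberries: 1.25 cup × 16/5 × 140 g/cup = 560.0 g
molasses: 180 mL × 16/5 ÷ 240 mL/cup × 328 g/cup = 787.2 g
mashed banana: 1.5 oz × 16/5 = 4.8 oz

plain yogurt: 0.2 L; cornstarch: 12.8 oz; dried cranberries: 560.0 g; molasses: 787.2 g; mashed banana: 4.8 oz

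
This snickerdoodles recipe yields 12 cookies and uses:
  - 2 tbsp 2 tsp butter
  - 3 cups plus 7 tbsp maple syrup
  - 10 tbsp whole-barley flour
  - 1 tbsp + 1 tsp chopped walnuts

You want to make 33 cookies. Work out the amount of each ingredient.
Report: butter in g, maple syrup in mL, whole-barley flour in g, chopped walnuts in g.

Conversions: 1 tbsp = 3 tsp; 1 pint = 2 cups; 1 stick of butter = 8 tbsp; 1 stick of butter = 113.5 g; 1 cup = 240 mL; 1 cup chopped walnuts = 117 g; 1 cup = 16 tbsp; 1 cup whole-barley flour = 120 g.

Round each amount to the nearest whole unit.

butter: 104 g; maple syrup: 2269 mL; whole-barley flour: 206 g; chopped walnuts: 27 g

Scaling factor: 33/12 = 11/4 = 2.75.
butter: (2 tbsp + 2 tsp = 8/3 tbsp) × 11/4 ÷ 8 tbsp/stick × 113.5 g/stick ≈ 104 g
maple syrup: (3 cup + 7 tbsp = 3.4375 cup) × 11/4 × 240 mL/cup ≈ 2269 mL
whole-barley flour: 10 tbsp × 11/4 ÷ 16 tbsp/cup × 120 g/cup ≈ 206 g
chopped walnuts: (1 tbsp + 1 tsp = 4/3 tbsp) × 11/4 ÷ 16 tbsp/cup × 117 g/cup ≈ 27 g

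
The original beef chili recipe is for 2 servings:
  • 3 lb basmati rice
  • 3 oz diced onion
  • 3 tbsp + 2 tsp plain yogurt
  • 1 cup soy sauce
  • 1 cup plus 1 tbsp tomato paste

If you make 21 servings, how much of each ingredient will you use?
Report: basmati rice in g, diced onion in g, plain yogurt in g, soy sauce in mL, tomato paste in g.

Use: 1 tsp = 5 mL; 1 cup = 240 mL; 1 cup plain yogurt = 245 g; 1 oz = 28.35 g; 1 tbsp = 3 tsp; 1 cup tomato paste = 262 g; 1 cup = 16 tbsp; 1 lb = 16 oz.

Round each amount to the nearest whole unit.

Scaling factor: 21/2 = 10.5.
basmati rice: 3 lb × 21/2 × 16 oz/lb × 28.35 g/oz ≈ 14288 g
diced onion: 3 oz × 21/2 × 28.35 g/oz ≈ 893 g
plain yogurt: (3 tbsp + 2 tsp = 11/3 tbsp) × 21/2 ÷ 16 tbsp/cup × 245 g/cup ≈ 590 g
soy sauce: 1 cup × 21/2 × 240 mL/cup = 2520 mL
tomato paste: (1 cup + 1 tbsp = 1.0625 cup) × 21/2 × 262 g/cup ≈ 2923 g

basmati rice: 14288 g; diced onion: 893 g; plain yogurt: 590 g; soy sauce: 2520 mL; tomato paste: 2923 g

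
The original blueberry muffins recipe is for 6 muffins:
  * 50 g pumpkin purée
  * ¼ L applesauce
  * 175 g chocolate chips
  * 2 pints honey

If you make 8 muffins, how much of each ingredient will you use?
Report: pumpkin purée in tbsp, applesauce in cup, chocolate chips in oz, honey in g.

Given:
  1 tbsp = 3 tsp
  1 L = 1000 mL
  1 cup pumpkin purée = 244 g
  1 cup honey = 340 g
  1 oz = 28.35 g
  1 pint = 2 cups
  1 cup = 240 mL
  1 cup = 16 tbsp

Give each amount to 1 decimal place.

pumpkin purée: 4.4 tbsp; applesauce: 1.4 cup; chocolate chips: 8.2 oz; honey: 1813.3 g

Scaling factor: 8/6 = 4/3.
pumpkin purée: 50 g × 4/3 ÷ 244 g/cup × 16 tbsp/cup ≈ 4.4 tbsp
applesauce: 0.25 L × 4/3 × 1000 mL/L ÷ 240 mL/cup ≈ 1.4 cup
chocolate chips: 175 g × 4/3 ÷ 28.35 g/oz ≈ 8.2 oz
honey: 2 pint × 4/3 × 2 cup/pint × 340 g/cup ≈ 1813.3 g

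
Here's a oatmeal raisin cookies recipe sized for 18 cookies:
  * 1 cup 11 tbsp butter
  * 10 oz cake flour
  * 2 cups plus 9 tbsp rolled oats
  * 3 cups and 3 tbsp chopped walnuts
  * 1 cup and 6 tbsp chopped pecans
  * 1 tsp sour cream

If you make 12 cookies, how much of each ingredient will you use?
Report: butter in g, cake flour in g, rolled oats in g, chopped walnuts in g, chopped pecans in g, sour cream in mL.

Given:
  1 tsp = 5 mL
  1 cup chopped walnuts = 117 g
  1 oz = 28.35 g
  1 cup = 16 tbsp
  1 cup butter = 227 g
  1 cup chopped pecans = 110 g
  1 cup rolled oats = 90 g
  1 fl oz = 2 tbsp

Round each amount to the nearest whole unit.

Scaling factor: 12/18 = 2/3.
butter: (1 cup + 11 tbsp = 1.6875 cup) × 2/3 × 227 g/cup ≈ 255 g
cake flour: 10 oz × 2/3 × 28.35 g/oz = 189 g
rolled oats: (2 cup + 9 tbsp = 2.5625 cup) × 2/3 × 90 g/cup ≈ 154 g
chopped walnuts: (3 cup + 3 tbsp = 3.1875 cup) × 2/3 × 117 g/cup ≈ 249 g
chopped pecans: (1 cup + 6 tbsp = 1.375 cup) × 2/3 × 110 g/cup ≈ 101 g
sour cream: 1 tsp × 2/3 × 5 mL/tsp ≈ 3 mL

butter: 255 g; cake flour: 189 g; rolled oats: 154 g; chopped walnuts: 249 g; chopped pecans: 101 g; sour cream: 3 mL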